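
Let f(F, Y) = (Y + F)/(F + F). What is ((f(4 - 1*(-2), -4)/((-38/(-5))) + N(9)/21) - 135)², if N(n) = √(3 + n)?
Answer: 46407999937/2547216 - 30775*√3/1197 ≈ 18175.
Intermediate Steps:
f(F, Y) = (F + Y)/(2*F) (f(F, Y) = (F + Y)/((2*F)) = (F + Y)*(1/(2*F)) = (F + Y)/(2*F))
((f(4 - 1*(-2), -4)/((-38/(-5))) + N(9)/21) - 135)² = (((((4 - 1*(-2)) - 4)/(2*(4 - 1*(-2))))/((-38/(-5))) + √(3 + 9)/21) - 135)² = (((((4 + 2) - 4)/(2*(4 + 2)))/((-38*(-⅕))) + √12*(1/21)) - 135)² = ((((½)*(6 - 4)/6)/(38/5) + (2*√3)*(1/21)) - 135)² = ((((½)*(⅙)*2)*(5/38) + 2*√3/21) - 135)² = (((⅙)*(5/38) + 2*√3/21) - 135)² = ((5/228 + 2*√3/21) - 135)² = (-30775/228 + 2*√3/21)²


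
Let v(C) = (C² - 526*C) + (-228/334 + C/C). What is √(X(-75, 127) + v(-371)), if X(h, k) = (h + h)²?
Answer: √9908607994/167 ≈ 596.06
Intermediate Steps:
X(h, k) = 4*h² (X(h, k) = (2*h)² = 4*h²)
v(C) = 53/167 + C² - 526*C (v(C) = (C² - 526*C) + (-228*1/334 + 1) = (C² - 526*C) + (-114/167 + 1) = (C² - 526*C) + 53/167 = 53/167 + C² - 526*C)
√(X(-75, 127) + v(-371)) = √(4*(-75)² + (53/167 + (-371)² - 526*(-371))) = √(4*5625 + (53/167 + 137641 + 195146)) = √(22500 + 55575482/167) = √(59332982/167) = √9908607994/167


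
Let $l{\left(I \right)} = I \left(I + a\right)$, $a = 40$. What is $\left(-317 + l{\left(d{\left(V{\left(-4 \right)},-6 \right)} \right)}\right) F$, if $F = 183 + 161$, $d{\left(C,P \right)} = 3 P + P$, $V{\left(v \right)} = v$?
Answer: $-241144$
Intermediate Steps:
$d{\left(C,P \right)} = 4 P$
$l{\left(I \right)} = I \left(40 + I\right)$ ($l{\left(I \right)} = I \left(I + 40\right) = I \left(40 + I\right)$)
$F = 344$
$\left(-317 + l{\left(d{\left(V{\left(-4 \right)},-6 \right)} \right)}\right) F = \left(-317 + 4 \left(-6\right) \left(40 + 4 \left(-6\right)\right)\right) 344 = \left(-317 - 24 \left(40 - 24\right)\right) 344 = \left(-317 - 384\right) 344 = \left(-701\right) 344 = -241144$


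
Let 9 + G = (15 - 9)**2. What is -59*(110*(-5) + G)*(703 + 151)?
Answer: 26351878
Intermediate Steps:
G = 27 (G = -9 + (15 - 9)**2 = -9 + 6**2 = -9 + 36 = 27)
-59*(110*(-5) + G)*(703 + 151) = -59*(110*(-5) + 27)*(703 + 151) = -59*(-550 + 27)*854 = -(-30857)*854 = -59*(-446642) = 26351878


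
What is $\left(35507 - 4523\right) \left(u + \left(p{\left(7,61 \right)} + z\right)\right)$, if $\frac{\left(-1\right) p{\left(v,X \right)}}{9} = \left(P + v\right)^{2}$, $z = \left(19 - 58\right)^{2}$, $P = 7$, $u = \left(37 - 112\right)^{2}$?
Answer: $166755888$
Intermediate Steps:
$u = 5625$ ($u = \left(-75\right)^{2} = 5625$)
$z = 1521$ ($z = \left(-39\right)^{2} = 1521$)
$p{\left(v,X \right)} = - 9 \left(7 + v\right)^{2}$
$\left(35507 - 4523\right) \left(u + \left(p{\left(7,61 \right)} + z\right)\right) = \left(35507 - 4523\right) \left(5625 + \left(- 9 \left(7 + 7\right)^{2} + 1521\right)\right) = 30984 \left(5625 + \left(- 9 \cdot 14^{2} + 1521\right)\right) = 30984 \left(5625 + \left(\left(-9\right) 196 + 1521\right)\right) = 30984 \left(5625 + \left(-1764 + 1521\right)\right) = 30984 \left(5625 - 243\right) = 30984 \cdot 5382 = 166755888$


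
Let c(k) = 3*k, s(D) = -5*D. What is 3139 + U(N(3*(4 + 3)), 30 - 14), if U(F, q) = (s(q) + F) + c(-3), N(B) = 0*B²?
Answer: 3050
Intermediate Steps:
N(B) = 0
U(F, q) = -9 + F - 5*q (U(F, q) = (-5*q + F) + 3*(-3) = (F - 5*q) - 9 = -9 + F - 5*q)
3139 + U(N(3*(4 + 3)), 30 - 14) = 3139 + (-9 + 0 - 5*(30 - 14)) = 3139 + (-9 + 0 - 5*16) = 3139 + (-9 + 0 - 80) = 3139 - 89 = 3050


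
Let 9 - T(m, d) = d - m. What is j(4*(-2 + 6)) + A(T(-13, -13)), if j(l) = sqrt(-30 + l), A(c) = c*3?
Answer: 27 + I*sqrt(14) ≈ 27.0 + 3.7417*I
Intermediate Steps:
T(m, d) = 9 + m - d (T(m, d) = 9 - (d - m) = 9 + (m - d) = 9 + m - d)
A(c) = 3*c
j(4*(-2 + 6)) + A(T(-13, -13)) = sqrt(-30 + 4*(-2 + 6)) + 3*(9 - 13 - 1*(-13)) = sqrt(-30 + 4*4) + 3*(9 - 13 + 13) = sqrt(-30 + 16) + 3*9 = sqrt(-14) + 27 = I*sqrt(14) + 27 = 27 + I*sqrt(14)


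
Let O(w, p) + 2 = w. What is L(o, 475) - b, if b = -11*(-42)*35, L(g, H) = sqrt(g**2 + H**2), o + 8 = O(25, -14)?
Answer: -16170 + 5*sqrt(9034) ≈ -15695.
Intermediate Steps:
O(w, p) = -2 + w
o = 15 (o = -8 + (-2 + 25) = -8 + 23 = 15)
L(g, H) = sqrt(H**2 + g**2)
b = 16170 (b = 462*35 = 16170)
L(o, 475) - b = sqrt(475**2 + 15**2) - 1*16170 = sqrt(225625 + 225) - 16170 = sqrt(225850) - 16170 = 5*sqrt(9034) - 16170 = -16170 + 5*sqrt(9034)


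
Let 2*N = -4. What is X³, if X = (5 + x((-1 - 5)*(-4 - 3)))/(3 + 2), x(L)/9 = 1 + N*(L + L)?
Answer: -3361517992/125 ≈ -2.6892e+7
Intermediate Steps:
N = -2 (N = (½)*(-4) = -2)
x(L) = 9 - 36*L (x(L) = 9*(1 - 2*(L + L)) = 9*(1 - 4*L) = 9 - 36*L)
X = -1498/5 (X = (5 + (9 - 36*(-1 - 5)*(-4 - 3)))/(3 + 2) = (5 + (9 - (-216)*(-7)))/5 = (5 + (9 - 36*42))*(⅕) = (5 + (9 - 1512))*(⅕) = (5 - 1503)*(⅕) = -1498*⅕ = -1498/5 ≈ -299.60)
X³ = (-1498/5)³ = -3361517992/125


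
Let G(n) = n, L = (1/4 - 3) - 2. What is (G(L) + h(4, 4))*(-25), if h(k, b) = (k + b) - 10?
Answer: 675/4 ≈ 168.75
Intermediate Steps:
h(k, b) = -10 + b + k (h(k, b) = (b + k) - 10 = -10 + b + k)
L = -19/4 (L = (¼ - 3) - 2 = -11/4 - 2 = -19/4 ≈ -4.7500)
(G(L) + h(4, 4))*(-25) = (-19/4 + (-10 + 4 + 4))*(-25) = (-19/4 - 2)*(-25) = -27/4*(-25) = 675/4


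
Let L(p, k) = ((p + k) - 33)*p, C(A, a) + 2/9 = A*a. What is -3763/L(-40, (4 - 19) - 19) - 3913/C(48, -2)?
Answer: 73735001/1853240 ≈ 39.787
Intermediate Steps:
C(A, a) = -2/9 + A*a
L(p, k) = p*(-33 + k + p) (L(p, k) = ((k + p) - 33)*p = (-33 + k + p)*p = p*(-33 + k + p))
-3763/L(-40, (4 - 19) - 19) - 3913/C(48, -2) = -3763*(-1/(40*(-33 + ((4 - 19) - 19) - 40))) - 3913/(-2/9 + 48*(-2)) = -3763*(-1/(40*(-33 + (-15 - 19) - 40))) - 3913/(-2/9 - 96) = -3763*(-1/(40*(-33 - 34 - 40))) - 3913/(-866/9) = -3763/((-40*(-107))) - 3913*(-9/866) = -3763/4280 + 35217/866 = 73735001/1853240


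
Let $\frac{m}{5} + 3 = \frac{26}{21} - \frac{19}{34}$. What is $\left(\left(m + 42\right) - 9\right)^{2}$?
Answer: $\frac{233386729}{509796} \approx 457.8$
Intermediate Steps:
$m = - \frac{8285}{714}$ ($m = -15 + 5 \left(\frac{26}{21} - \frac{19}{34}\right) = -15 + 5 \cdot \frac{485}{714} = -15 + \frac{2425}{714} = - \frac{8285}{714} \approx -11.604$)
$\left(\left(m + 42\right) - 9\right)^{2} = \left(\left(- \frac{8285}{714} + 42\right) - 9\right)^{2} = \left(\frac{21703}{714} - 9\right)^{2} = \left(\frac{15277}{714}\right)^{2} = \frac{233386729}{509796}$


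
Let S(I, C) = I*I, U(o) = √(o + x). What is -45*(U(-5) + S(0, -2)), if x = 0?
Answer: -45*I*√5 ≈ -100.62*I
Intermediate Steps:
U(o) = √o (U(o) = √(o + 0) = √o)
S(I, C) = I²
-45*(U(-5) + S(0, -2)) = -45*(√(-5) + 0²) = -45*(I*√5 + 0) = -45*I*√5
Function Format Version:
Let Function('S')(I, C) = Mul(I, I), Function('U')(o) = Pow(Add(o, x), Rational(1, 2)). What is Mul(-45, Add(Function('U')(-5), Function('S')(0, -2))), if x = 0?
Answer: Mul(-45, I, Pow(5, Rational(1, 2))) ≈ Mul(-100.62, I)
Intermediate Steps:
Function('U')(o) = Pow(o, Rational(1, 2)) (Function('U')(o) = Pow(Add(o, 0), Rational(1, 2)) = Pow(o, Rational(1, 2)))
Function('S')(I, C) = Pow(I, 2)
Mul(-45, Add(Function('U')(-5), Function('S')(0, -2))) = Mul(-45, Add(Pow(-5, Rational(1, 2)), Pow(0, 2))) = Mul(-45, Add(Mul(I, Pow(5, Rational(1, 2))), 0)) = Mul(-45, Mul(I, Pow(5, Rational(1, 2)))) = Mul(-45, I, Pow(5, Rational(1, 2)))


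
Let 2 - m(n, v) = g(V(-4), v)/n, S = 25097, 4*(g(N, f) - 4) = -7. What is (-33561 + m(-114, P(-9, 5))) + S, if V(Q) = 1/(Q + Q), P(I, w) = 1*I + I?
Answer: -1286221/152 ≈ -8462.0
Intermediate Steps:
P(I, w) = 2*I (P(I, w) = I + I = 2*I)
V(Q) = 1/(2*Q)
g(N, f) = 9/4 (g(N, f) = 4 + (1/4)*(-7) = 4 - 7/4 = 9/4)
m(n, v) = 2 - 9/(4*n)
(-33561 + m(-114, P(-9, 5))) + S = (-33561 + (2 - 9/4/(-114))) + 25097 = (-33561 + (2 - 9/4*(-1/114))) + 25097 = (-33561 + (2 + 3/152)) + 25097 = (-33561 + 307/152) + 25097 = -5100965/152 + 25097 = -1286221/152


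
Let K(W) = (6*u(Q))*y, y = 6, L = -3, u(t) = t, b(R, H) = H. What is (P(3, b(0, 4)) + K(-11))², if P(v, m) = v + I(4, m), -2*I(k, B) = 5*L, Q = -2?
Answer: 15129/4 ≈ 3782.3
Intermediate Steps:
I(k, B) = 15/2 (I(k, B) = -5*(-3)/2 = -½*(-15) = 15/2)
P(v, m) = 15/2 + v (P(v, m) = v + 15/2 = 15/2 + v)
K(W) = -72 (K(W) = (6*(-2))*6 = -12*6 = -72)
(P(3, b(0, 4)) + K(-11))² = ((15/2 + 3) - 72)² = (21/2 - 72)² = (-123/2)² = 15129/4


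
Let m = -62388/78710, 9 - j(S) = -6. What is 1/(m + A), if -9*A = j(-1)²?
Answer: -39355/1015069 ≈ -0.038771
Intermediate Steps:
j(S) = 15 (j(S) = 9 - 1*(-6) = 9 + 6 = 15)
m = -31194/39355 (m = -62388*1/78710 = -31194/39355 ≈ -0.79263)
A = -25 (A = -⅑*15² = -⅑*225 = -25)
1/(m + A) = 1/(-31194/39355 - 25) = 1/(-1015069/39355) = -39355/1015069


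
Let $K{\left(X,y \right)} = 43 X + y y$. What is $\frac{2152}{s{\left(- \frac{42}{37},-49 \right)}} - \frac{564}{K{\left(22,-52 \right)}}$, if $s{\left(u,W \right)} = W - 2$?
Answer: $- \frac{3941782}{93075} \approx -42.351$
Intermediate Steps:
$K{\left(X,y \right)} = y^{2} + 43 X$ ($K{\left(X,y \right)} = 43 X + y^{2} = y^{2} + 43 X$)
$s{\left(u,W \right)} = -2 + W$
$\frac{2152}{s{\left(- \frac{42}{37},-49 \right)}} - \frac{564}{K{\left(22,-52 \right)}} = \frac{2152}{-2 - 49} - \frac{564}{\left(-52\right)^{2} + 43 \cdot 22} = \frac{2152}{-51} - \frac{564}{2704 + 946} = 2152 \left(- \frac{1}{51}\right) - \frac{564}{3650} = - \frac{2152}{51} - \frac{282}{1825} = - \frac{3941782}{93075}$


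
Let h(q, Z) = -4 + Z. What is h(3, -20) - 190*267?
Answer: -50754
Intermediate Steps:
h(3, -20) - 190*267 = (-4 - 20) - 190*267 = -24 - 50730 = -50754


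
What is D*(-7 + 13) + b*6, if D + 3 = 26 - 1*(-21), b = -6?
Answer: 228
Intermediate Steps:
D = 44 (D = -3 + (26 - 1*(-21)) = -3 + (26 + 21) = -3 + 47 = 44)
D*(-7 + 13) + b*6 = 44*(-7 + 13) - 6*6 = 44*6 - 36 = 264 - 36 = 228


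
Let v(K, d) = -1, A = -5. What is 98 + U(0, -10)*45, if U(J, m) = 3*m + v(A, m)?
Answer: -1297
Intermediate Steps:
U(J, m) = -1 + 3*m (U(J, m) = 3*m - 1 = -1 + 3*m)
98 + U(0, -10)*45 = 98 + (-1 + 3*(-10))*45 = 98 + (-1 - 30)*45 = 98 - 31*45 = 98 - 1395 = -1297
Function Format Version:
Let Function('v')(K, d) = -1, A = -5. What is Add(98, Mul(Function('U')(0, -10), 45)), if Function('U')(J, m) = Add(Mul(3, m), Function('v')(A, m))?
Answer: -1297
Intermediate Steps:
Function('U')(J, m) = Add(-1, Mul(3, m)) (Function('U')(J, m) = Add(Mul(3, m), -1) = Add(-1, Mul(3, m)))
Add(98, Mul(Function('U')(0, -10), 45)) = Add(98, Mul(Add(-1, Mul(3, -10)), 45)) = Add(98, Mul(Add(-1, -30), 45)) = Add(98, Mul(-31, 45)) = Add(98, -1395) = -1297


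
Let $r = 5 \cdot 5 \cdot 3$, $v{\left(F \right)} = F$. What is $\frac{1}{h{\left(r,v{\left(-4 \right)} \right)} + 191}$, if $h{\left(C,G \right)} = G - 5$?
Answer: $\frac{1}{182} \approx 0.0054945$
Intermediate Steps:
$r = 75$ ($r = 25 \cdot 3 = 75$)
$h{\left(C,G \right)} = -5 + G$ ($h{\left(C,G \right)} = G - 5 = -5 + G$)
$\frac{1}{h{\left(r,v{\left(-4 \right)} \right)} + 191} = \frac{1}{\left(-5 - 4\right) + 191} = \frac{1}{-9 + 191} = \frac{1}{182}$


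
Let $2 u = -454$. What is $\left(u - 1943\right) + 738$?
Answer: $-1432$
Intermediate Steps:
$u = -227$ ($u = \frac{1}{2} \left(-454\right) = -227$)
$\left(u - 1943\right) + 738 = \left(-227 - 1943\right) + 738 = -2170 + 738 = -1432$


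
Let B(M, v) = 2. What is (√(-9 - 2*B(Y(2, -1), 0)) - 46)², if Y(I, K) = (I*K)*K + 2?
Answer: (46 - I*√13)² ≈ 2103.0 - 331.71*I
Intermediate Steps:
Y(I, K) = 2 + I*K² (Y(I, K) = I*K² + 2 = 2 + I*K²)
(√(-9 - 2*B(Y(2, -1), 0)) - 46)² = (√(-9 - 2*2) - 46)² = (√(-9 - 4) - 46)² = (√(-13) - 46)² = (I*√13 - 46)² = (-46 + I*√13)²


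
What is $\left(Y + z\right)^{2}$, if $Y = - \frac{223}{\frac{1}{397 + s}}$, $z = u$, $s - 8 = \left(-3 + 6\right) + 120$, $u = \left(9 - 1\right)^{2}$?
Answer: $13848582400$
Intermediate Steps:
$u = 64$ ($u = \left(9 - 1\right)^{2} = 8^{2} = 64$)
$s = 131$ ($s = 8 + \left(\left(-3 + 6\right) + 120\right) = 8 + \left(3 + 120\right) = 8 + 123 = 131$)
$z = 64$
$Y = -117744$ ($Y = - \frac{223}{\frac{1}{397 + 131}} = - \frac{223}{\frac{1}{528}} = - 223 \frac{1}{\frac{1}{528}} = \left(-223\right) 528 = -117744$)
$\left(Y + z\right)^{2} = \left(-117744 + 64\right)^{2} = \left(-117680\right)^{2} = 13848582400$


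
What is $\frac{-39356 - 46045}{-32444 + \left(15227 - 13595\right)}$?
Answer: $\frac{85401}{30812} \approx 2.7717$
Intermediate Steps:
$\frac{-39356 - 46045}{-32444 + \left(15227 - 13595\right)} = - \frac{85401}{-32444 + \left(15227 - 13595\right)} = - \frac{85401}{-32444 + 1632} = - \frac{85401}{-30812} = \left(-85401\right) \left(- \frac{1}{30812}\right) = \frac{85401}{30812}$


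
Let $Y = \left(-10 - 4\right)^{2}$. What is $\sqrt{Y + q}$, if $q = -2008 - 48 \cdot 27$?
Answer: $2 i \sqrt{777} \approx 55.749 i$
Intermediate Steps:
$q = -3304$ ($q = -2008 - 1296 = -3304$)
$Y = 196$ ($Y = \left(-14\right)^{2} = 196$)
$\sqrt{Y + q} = \sqrt{196 - 3304} = \sqrt{-3108} = 2 i \sqrt{777}$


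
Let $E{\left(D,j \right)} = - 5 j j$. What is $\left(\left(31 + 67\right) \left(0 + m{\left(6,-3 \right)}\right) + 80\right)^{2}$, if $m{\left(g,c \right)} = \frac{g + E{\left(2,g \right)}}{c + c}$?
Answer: $8538084$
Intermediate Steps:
$E{\left(D,j \right)} = - 5 j^{2}$
$m{\left(g,c \right)} = \frac{g - 5 g^{2}}{2 c}$ ($m{\left(g,c \right)} = \frac{g - 5 g^{2}}{c + c} = \frac{g - 5 g^{2}}{2 c}$)
$\left(\left(31 + 67\right) \left(0 + m{\left(6,-3 \right)}\right) + 80\right)^{2} = \left(\left(31 + 67\right) \left(0 + \frac{1}{2} \cdot 6 \frac{1}{-3} \left(1 - 30\right)\right) + 80\right)^{2} = \left(98 \left(0 + \frac{1}{2} \cdot 6 \left(- \frac{1}{3}\right) \left(1 - 30\right)\right) + 80\right)^{2} = \left(98 \left(0 + \frac{1}{2} \cdot 6 \left(- \frac{1}{3}\right) \left(-29\right)\right) + 80\right)^{2} = \left(98 \left(0 + 29\right) + 80\right)^{2} = \left(98 \cdot 29 + 80\right)^{2} = \left(2842 + 80\right)^{2} = 2922^{2} = 8538084$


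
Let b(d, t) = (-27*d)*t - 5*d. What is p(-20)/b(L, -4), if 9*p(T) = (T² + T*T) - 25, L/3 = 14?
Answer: 775/38934 ≈ 0.019905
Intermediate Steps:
L = 42 (L = 3*14 = 42)
b(d, t) = -5*d - 27*d*t (b(d, t) = -27*d*t - 5*d = -5*d - 27*d*t)
p(T) = -25/9 + 2*T²/9 (p(T) = ((T² + T*T) - 25)/9 = ((T² + T²) - 25)/9 = (2*T² - 25)/9 = (-25 + 2*T²)/9 = -25/9 + 2*T²/9)
p(-20)/b(L, -4) = (-25/9 + (2/9)*(-20)²)/((-1*42*(5 + 27*(-4)))) = (-25/9 + (2/9)*400)/((-1*42*(5 - 108))) = (-25/9 + 800/9)/((-1*42*(-103))) = (775/9)/4326 = (775/9)*(1/4326) = 775/38934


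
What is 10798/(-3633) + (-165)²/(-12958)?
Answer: -21711719/4279674 ≈ -5.0732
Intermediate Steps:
10798/(-3633) + (-165)²/(-12958) = 10798*(-1/3633) + 27225*(-1/12958) = -10798/3633 - 2475/1178 = -21711719/4279674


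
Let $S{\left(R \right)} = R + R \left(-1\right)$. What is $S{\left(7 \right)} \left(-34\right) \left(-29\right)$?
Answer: $0$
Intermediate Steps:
$S{\left(R \right)} = 0$ ($S{\left(R \right)} = R - R = 0$)
$S{\left(7 \right)} \left(-34\right) \left(-29\right) = 0 \left(-34\right) \left(-29\right) = 0 \left(-29\right) = 0$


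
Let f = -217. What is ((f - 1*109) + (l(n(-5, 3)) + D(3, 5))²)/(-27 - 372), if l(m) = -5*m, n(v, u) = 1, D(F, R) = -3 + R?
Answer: 317/399 ≈ 0.79449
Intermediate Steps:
((f - 1*109) + (l(n(-5, 3)) + D(3, 5))²)/(-27 - 372) = ((-217 - 1*109) + (-5*1 + (-3 + 5))²)/(-27 - 372) = ((-217 - 109) + (-5 + 2)²)/(-399) = (-326 + (-3)²)*(-1/399) = (-326 + 9)*(-1/399) = -317*(-1/399) = 317/399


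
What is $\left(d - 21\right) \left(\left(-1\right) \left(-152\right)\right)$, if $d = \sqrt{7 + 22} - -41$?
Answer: $3040 + 152 \sqrt{29} \approx 3858.5$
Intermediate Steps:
$d = 41 + \sqrt{29}$ ($d = \sqrt{29} + 41 = 41 + \sqrt{29} \approx 46.385$)
$\left(d - 21\right) \left(\left(-1\right) \left(-152\right)\right) = \left(\left(41 + \sqrt{29}\right) - 21\right) \left(\left(-1\right) \left(-152\right)\right) = \left(\left(41 + \sqrt{29}\right) - 21\right) 152 = \left(20 + \sqrt{29}\right) 152 = 3040 + 152 \sqrt{29}$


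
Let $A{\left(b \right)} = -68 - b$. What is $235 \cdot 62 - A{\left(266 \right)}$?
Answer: $14904$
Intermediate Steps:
$235 \cdot 62 - A{\left(266 \right)} = 235 \cdot 62 - \left(-68 - 266\right) = 14570 - \left(-68 - 266\right) = 14570 - -334 = 14570 + 334 = 14904$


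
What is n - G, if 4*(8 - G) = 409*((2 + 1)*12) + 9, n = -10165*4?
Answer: -147939/4 ≈ -36985.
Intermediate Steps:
n = -40660
G = -14701/4 (G = 8 - (409*((2 + 1)*12) + 9)/4 = 8 - (409*(3*12) + 9)/4 = 8 - (409*36 + 9)/4 = 8 - (14724 + 9)/4 = 8 - ¼*14733 = 8 - 14733/4 = -14701/4 ≈ -3675.3)
n - G = -40660 - 1*(-14701/4) = -40660 + 14701/4 = -147939/4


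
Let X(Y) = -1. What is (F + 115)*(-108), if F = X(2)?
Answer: -12312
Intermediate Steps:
F = -1
(F + 115)*(-108) = (-1 + 115)*(-108) = 114*(-108) = -12312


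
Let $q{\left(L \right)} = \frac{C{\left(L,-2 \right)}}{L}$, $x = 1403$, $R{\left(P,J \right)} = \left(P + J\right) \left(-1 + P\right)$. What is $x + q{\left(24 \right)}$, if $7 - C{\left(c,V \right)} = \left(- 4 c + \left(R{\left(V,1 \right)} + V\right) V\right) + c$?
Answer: $\frac{11251}{8} \approx 1406.4$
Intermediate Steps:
$R{\left(P,J \right)} = \left(-1 + P\right) \left(J + P\right)$ ($R{\left(P,J \right)} = \left(J + P\right) \left(-1 + P\right) = \left(-1 + P\right) \left(J + P\right)$)
$C{\left(c,V \right)} = 7 + 3 c - V \left(-1 + V + V^{2}\right)$ ($C{\left(c,V \right)} = 7 - \left(\left(- 4 c + \left(\left(V^{2} - 1 - V + 1 V\right) + V\right) V\right) + c\right) = 7 - \left(\left(- 4 c + \left(\left(V^{2} - 1 - V + V\right) + V\right) V\right) + c\right) = 7 - \left(\left(- 4 c + \left(\left(-1 + V^{2}\right) + V\right) V\right) + c\right) = 7 - \left(\left(- 4 c + \left(-1 + V + V^{2}\right) V\right) + c\right) = 7 - \left(\left(- 4 c + V \left(-1 + V + V^{2}\right)\right) + c\right) = 7 - \left(- 3 c + V \left(-1 + V + V^{2}\right)\right) = 7 + 3 c - V \left(-1 + V + V^{2}\right)$)
$q{\left(L \right)} = \frac{9 + 3 L}{L}$ ($q{\left(L \right)} = \frac{7 - 2 - \left(-2\right)^{2} - \left(-2\right)^{3} + 3 L}{L} = \frac{7 - 2 - 4 - -8 + 3 L}{L} = \frac{7 - 2 - 4 + 8 + 3 L}{L} = \frac{9 + 3 L}{L}$)
$x + q{\left(24 \right)} = 1403 + \left(3 + \frac{9}{24}\right) = 1403 + \left(3 + 9 \cdot \frac{1}{24}\right) = 1403 + \left(3 + \frac{3}{8}\right) = 1403 + \frac{27}{8} = \frac{11251}{8}$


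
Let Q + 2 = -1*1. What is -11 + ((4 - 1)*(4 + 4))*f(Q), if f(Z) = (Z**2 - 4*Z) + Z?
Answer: 421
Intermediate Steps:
Q = -3 (Q = -2 - 1*1 = -2 - 1 = -3)
f(Z) = Z**2 - 3*Z
-11 + ((4 - 1)*(4 + 4))*f(Q) = -11 + ((4 - 1)*(4 + 4))*(-3*(-3 - 3)) = -11 + (3*8)*(-3*(-6)) = -11 + 24*18 = -11 + 432 = 421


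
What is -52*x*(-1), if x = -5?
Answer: -260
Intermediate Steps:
-52*x*(-1) = -52*(-5*(-1)) = -260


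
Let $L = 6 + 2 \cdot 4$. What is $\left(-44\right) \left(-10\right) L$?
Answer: $6160$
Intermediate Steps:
$L = 14$ ($L = 6 + 8 = 14$)
$\left(-44\right) \left(-10\right) L = \left(-44\right) \left(-10\right) 14 = 440 \cdot 14 = 6160$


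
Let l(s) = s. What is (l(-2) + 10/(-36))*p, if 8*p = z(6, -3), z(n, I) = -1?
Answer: 41/144 ≈ 0.28472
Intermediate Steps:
p = -⅛ (p = (⅛)*(-1) = -⅛ ≈ -0.12500)
(l(-2) + 10/(-36))*p = (-2 + 10/(-36))*(-⅛) = (-2 + 10*(-1/36))*(-⅛) = (-2 - 5/18)*(-⅛) = -41/18*(-⅛) = 41/144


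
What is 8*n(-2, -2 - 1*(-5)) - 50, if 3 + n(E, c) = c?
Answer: -50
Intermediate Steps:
n(E, c) = -3 + c
8*n(-2, -2 - 1*(-5)) - 50 = 8*(-3 + (-2 - 1*(-5))) - 50 = 8*(-3 + (-2 + 5)) - 50 = 8*(-3 + 3) - 50 = 8*0 - 50 = 0 - 50 = -50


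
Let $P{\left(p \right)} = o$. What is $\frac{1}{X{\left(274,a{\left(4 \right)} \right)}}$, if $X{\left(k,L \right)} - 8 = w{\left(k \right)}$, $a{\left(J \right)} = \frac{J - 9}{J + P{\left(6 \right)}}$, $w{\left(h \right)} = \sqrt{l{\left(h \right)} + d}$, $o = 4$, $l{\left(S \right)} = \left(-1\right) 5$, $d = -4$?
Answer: $\frac{8}{73} - \frac{3 i}{73} \approx 0.10959 - 0.041096 i$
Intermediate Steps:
$l{\left(S \right)} = -5$
$P{\left(p \right)} = 4$
$w{\left(h \right)} = 3 i$ ($w{\left(h \right)} = \sqrt{-5 - 4} = \sqrt{-9} = 3 i$)
$a{\left(J \right)} = \frac{-9 + J}{4 + J}$ ($a{\left(J \right)} = \frac{J - 9}{J + 4} = \frac{-9 + J}{4 + J}$)
$X{\left(k,L \right)} = 8 + 3 i$
$\frac{1}{X{\left(274,a{\left(4 \right)} \right)}} = \frac{1}{8 + 3 i} = \frac{8 - 3 i}{73}$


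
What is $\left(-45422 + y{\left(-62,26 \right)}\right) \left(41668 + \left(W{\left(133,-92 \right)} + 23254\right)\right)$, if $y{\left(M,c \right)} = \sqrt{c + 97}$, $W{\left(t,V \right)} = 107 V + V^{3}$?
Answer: $32867813420 - 723610 \sqrt{123} \approx 3.286 \cdot 10^{10}$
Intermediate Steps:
$W{\left(t,V \right)} = V^{3} + 107 V$
$y{\left(M,c \right)} = \sqrt{97 + c}$
$\left(-45422 + y{\left(-62,26 \right)}\right) \left(41668 + \left(W{\left(133,-92 \right)} + 23254\right)\right) = \left(-45422 + \sqrt{97 + 26}\right) \left(41668 + \left(- 92 \left(107 + \left(-92\right)^{2}\right) + 23254\right)\right) = \left(-45422 + \sqrt{123}\right) \left(41668 + \left(- 92 \left(107 + 8464\right) + 23254\right)\right) = \left(-45422 + \sqrt{123}\right) \left(41668 + \left(\left(-92\right) 8571 + 23254\right)\right) = \left(-45422 + \sqrt{123}\right) \left(41668 + \left(-788532 + 23254\right)\right) = \left(-45422 + \sqrt{123}\right) \left(41668 - 765278\right) = \left(-45422 + \sqrt{123}\right) \left(-723610\right) = 32867813420 - 723610 \sqrt{123}$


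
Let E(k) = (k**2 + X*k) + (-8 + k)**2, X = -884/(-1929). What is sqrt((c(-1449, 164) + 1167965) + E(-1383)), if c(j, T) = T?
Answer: sqrt(2073473697919)/643 ≈ 2239.4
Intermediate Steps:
X = 884/1929 (X = -884*(-1/1929) = 884/1929 ≈ 0.45827)
E(k) = k**2 + (-8 + k)**2 + 884*k/1929 (E(k) = (k**2 + 884*k/1929) + (-8 + k)**2 = k**2 + (-8 + k)**2 + 884*k/1929)
sqrt((c(-1449, 164) + 1167965) + E(-1383)) = sqrt((164 + 1167965) + (64 + 2*(-1383)**2 - 29980/1929*(-1383))) = sqrt(1168129 + (64 + 2*1912689 + 13820780/643)) = sqrt(1168129 + (64 + 3825378 + 13820780/643)) = sqrt(1168129 + 2473579986/643) = sqrt(3224686933/643) = sqrt(2073473697919)/643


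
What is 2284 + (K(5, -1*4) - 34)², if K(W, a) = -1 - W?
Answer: 3884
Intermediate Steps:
2284 + (K(5, -1*4) - 34)² = 2284 + ((-1 - 1*5) - 34)² = 2284 + ((-1 - 5) - 34)² = 2284 + (-6 - 34)² = 2284 + (-40)² = 2284 + 1600 = 3884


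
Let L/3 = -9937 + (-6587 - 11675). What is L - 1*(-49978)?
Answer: -34619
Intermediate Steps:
L = -84597 (L = 3*(-9937 + (-6587 - 11675)) = 3*(-9937 - 18262) = 3*(-28199) = -84597)
L - 1*(-49978) = -84597 - 1*(-49978) = -84597 + 49978 = -34619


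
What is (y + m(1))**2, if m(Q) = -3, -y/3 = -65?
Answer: 36864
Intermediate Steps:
y = 195 (y = -3*(-65) = 195)
(y + m(1))**2 = (195 - 3)**2 = 192**2 = 36864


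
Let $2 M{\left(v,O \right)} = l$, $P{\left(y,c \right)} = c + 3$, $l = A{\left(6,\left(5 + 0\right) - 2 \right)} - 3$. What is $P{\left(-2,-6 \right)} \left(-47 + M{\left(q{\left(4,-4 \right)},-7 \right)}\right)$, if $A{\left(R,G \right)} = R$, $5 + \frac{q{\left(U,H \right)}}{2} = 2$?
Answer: $\frac{273}{2} \approx 136.5$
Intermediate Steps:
$q{\left(U,H \right)} = -6$ ($q{\left(U,H \right)} = -10 + 2 \cdot 2 = -10 + 4 = -6$)
$l = 3$ ($l = 6 - 3 = 3$)
$P{\left(y,c \right)} = 3 + c$
$M{\left(v,O \right)} = \frac{3}{2}$ ($M{\left(v,O \right)} = \frac{1}{2} \cdot 3 = \frac{3}{2}$)
$P{\left(-2,-6 \right)} \left(-47 + M{\left(q{\left(4,-4 \right)},-7 \right)}\right) = \left(3 - 6\right) \left(-47 + \frac{3}{2}\right) = \left(-3\right) \left(- \frac{91}{2}\right) = \frac{273}{2}$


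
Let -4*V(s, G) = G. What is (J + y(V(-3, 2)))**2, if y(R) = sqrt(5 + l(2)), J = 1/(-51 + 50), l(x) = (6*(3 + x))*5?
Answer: (1 - sqrt(155))**2 ≈ 131.10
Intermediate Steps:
l(x) = 90 + 30*x (l(x) = (18 + 6*x)*5 = 90 + 30*x)
V(s, G) = -G/4
J = -1 (J = 1/(-1) = -1)
y(R) = sqrt(155) (y(R) = sqrt(5 + (90 + 30*2)) = sqrt(5 + (90 + 60)) = sqrt(5 + 150) = sqrt(155))
(J + y(V(-3, 2)))**2 = (-1 + sqrt(155))**2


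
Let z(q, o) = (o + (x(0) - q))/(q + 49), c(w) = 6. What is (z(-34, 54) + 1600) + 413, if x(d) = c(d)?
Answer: 30289/15 ≈ 2019.3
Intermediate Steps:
x(d) = 6
z(q, o) = (6 + o - q)/(49 + q) (z(q, o) = (o + (6 - q))/(q + 49) = (6 + o - q)/(49 + q))
(z(-34, 54) + 1600) + 413 = ((6 + 54 - 1*(-34))/(49 - 34) + 1600) + 413 = ((6 + 54 + 34)/15 + 1600) + 413 = ((1/15)*94 + 1600) + 413 = (94/15 + 1600) + 413 = 24094/15 + 413 = 30289/15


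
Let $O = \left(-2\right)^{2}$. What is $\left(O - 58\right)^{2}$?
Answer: $2916$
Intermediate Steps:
$O = 4$
$\left(O - 58\right)^{2} = \left(4 - 58\right)^{2} = \left(-54\right)^{2} = 2916$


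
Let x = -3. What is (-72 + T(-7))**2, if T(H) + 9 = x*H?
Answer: 3600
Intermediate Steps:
T(H) = -9 - 3*H
(-72 + T(-7))**2 = (-72 + (-9 - 3*(-7)))**2 = (-72 + (-9 + 21))**2 = (-72 + 12)**2 = (-60)**2 = 3600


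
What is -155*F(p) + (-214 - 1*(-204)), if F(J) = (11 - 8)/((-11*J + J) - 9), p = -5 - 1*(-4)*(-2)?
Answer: -1675/121 ≈ -13.843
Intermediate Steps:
p = -13 (p = -5 + 4*(-2) = -5 - 8 = -13)
F(J) = 3/(-9 - 10*J) (F(J) = 3/(-10*J - 9) = 3/(-9 - 10*J))
-155*F(p) + (-214 - 1*(-204)) = -(-465)/(9 + 10*(-13)) + (-214 - 1*(-204)) = -(-465)/(9 - 130) + (-214 + 204) = -(-465)/(-121) - 10 = -(-465)*(-1)/121 - 10 = -155*3/121 - 10 = -465/121 - 10 = -1675/121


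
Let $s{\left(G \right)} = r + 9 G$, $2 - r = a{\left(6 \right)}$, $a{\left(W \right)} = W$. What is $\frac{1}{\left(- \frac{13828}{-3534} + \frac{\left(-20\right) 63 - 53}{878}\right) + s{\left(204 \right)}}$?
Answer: $\frac{1551426}{2845962853} \approx 0.00054513$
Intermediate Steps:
$r = -4$ ($r = 2 - 6 = -4$)
$s{\left(G \right)} = -4 + 9 G$
$\frac{1}{\left(- \frac{13828}{-3534} + \frac{\left(-20\right) 63 - 53}{878}\right) + s{\left(204 \right)}} = \frac{1}{\left(- \frac{13828}{-3534} + \frac{\left(-20\right) 63 - 53}{878}\right) + \left(-4 + 9 \cdot 204\right)} = \frac{1}{\left(\left(-13828\right) \left(- \frac{1}{3534}\right) + \left(-1260 - 53\right) \frac{1}{878}\right) + \left(-4 + 1836\right)} = \frac{1}{\left(\frac{6914}{1767} - \frac{1313}{878}\right) + 1832} = \frac{1}{\frac{3750421}{1551426} + 1832} = \frac{1}{\frac{2845962853}{1551426}} = \frac{1551426}{2845962853}$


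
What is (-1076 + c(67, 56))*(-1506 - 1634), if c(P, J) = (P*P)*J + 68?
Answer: -786180640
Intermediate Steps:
c(P, J) = 68 + J*P² (c(P, J) = P²*J + 68 = J*P² + 68 = 68 + J*P²)
(-1076 + c(67, 56))*(-1506 - 1634) = (-1076 + (68 + 56*67²))*(-1506 - 1634) = (-1076 + (68 + 56*4489))*(-3140) = (-1076 + (68 + 251384))*(-3140) = (-1076 + 251452)*(-3140) = 250376*(-3140) = -786180640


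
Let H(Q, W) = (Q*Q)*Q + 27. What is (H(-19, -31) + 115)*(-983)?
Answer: 6602811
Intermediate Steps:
H(Q, W) = 27 + Q³ (H(Q, W) = Q²*Q + 27 = Q³ + 27 = 27 + Q³)
(H(-19, -31) + 115)*(-983) = ((27 + (-19)³) + 115)*(-983) = ((27 - 6859) + 115)*(-983) = (-6832 + 115)*(-983) = -6717*(-983) = 6602811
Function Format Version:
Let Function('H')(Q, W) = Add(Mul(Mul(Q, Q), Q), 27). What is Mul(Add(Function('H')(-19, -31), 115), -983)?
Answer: 6602811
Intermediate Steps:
Function('H')(Q, W) = Add(27, Pow(Q, 3)) (Function('H')(Q, W) = Add(Mul(Pow(Q, 2), Q), 27) = Add(Pow(Q, 3), 27) = Add(27, Pow(Q, 3)))
Mul(Add(Function('H')(-19, -31), 115), -983) = Mul(Add(Add(27, Pow(-19, 3)), 115), -983) = Mul(Add(Add(27, -6859), 115), -983) = Mul(Add(-6832, 115), -983) = Mul(-6717, -983) = 6602811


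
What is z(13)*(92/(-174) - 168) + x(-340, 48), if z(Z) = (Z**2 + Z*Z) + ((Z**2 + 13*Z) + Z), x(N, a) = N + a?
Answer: -10127522/87 ≈ -1.1641e+5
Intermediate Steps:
z(Z) = 3*Z**2 + 14*Z (z(Z) = (Z**2 + Z**2) + (Z**2 + 14*Z) = 2*Z**2 + (Z**2 + 14*Z) = 3*Z**2 + 14*Z)
z(13)*(92/(-174) - 168) + x(-340, 48) = (13*(14 + 3*13))*(92/(-174) - 168) + (-340 + 48) = (13*(14 + 39))*(92*(-1/174) - 168) - 292 = (13*53)*(-46/87 - 168) - 292 = 689*(-14662/87) - 292 = -10102118/87 - 292 = -10127522/87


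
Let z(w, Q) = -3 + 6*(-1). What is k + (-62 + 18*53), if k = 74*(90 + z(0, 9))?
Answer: 6886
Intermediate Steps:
z(w, Q) = -9 (z(w, Q) = -3 - 6 = -9)
k = 5994 (k = 74*(90 - 9) = 74*81 = 5994)
k + (-62 + 18*53) = 5994 + (-62 + 18*53) = 5994 + (-62 + 954) = 5994 + 892 = 6886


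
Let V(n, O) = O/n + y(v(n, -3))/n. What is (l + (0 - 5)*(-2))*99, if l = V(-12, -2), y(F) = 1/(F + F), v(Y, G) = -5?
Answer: 40293/40 ≈ 1007.3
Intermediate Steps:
y(F) = 1/(2*F)
V(n, O) = -1/(10*n) + O/n (V(n, O) = O/n + ((½)/(-5))/n = O/n + ((½)*(-⅕))/n = O/n - 1/(10*n) = -1/(10*n) + O/n)
l = 7/40 (l = (-⅒ - 2)/(-12) = -1/12*(-21/10) = 7/40 ≈ 0.17500)
(l + (0 - 5)*(-2))*99 = (7/40 + (0 - 5)*(-2))*99 = (7/40 - 5*(-2))*99 = (7/40 + 10)*99 = (407/40)*99 = 40293/40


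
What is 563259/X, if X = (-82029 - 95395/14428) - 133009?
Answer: -8126700852/3102663659 ≈ -2.6193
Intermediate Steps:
X = -3102663659/14428 (X = (-82029 - 95395*1/14428) - 133009 = (-82029 - 95395/14428) - 133009 = -1183609807/14428 - 133009 = -3102663659/14428 ≈ -2.1504e+5)
563259/X = 563259/(-3102663659/14428) = 563259*(-14428/3102663659) = -8126700852/3102663659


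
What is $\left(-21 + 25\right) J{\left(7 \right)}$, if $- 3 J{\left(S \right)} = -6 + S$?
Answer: $- \frac{4}{3} \approx -1.3333$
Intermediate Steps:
$J{\left(S \right)} = 2 - \frac{S}{3}$ ($J{\left(S \right)} = - \frac{-6 + S}{3} = 2 - \frac{S}{3}$)
$\left(-21 + 25\right) J{\left(7 \right)} = \left(-21 + 25\right) \left(2 - \frac{7}{3}\right) = 4 \left(2 - \frac{7}{3}\right) = 4 \left(- \frac{1}{3}\right) = - \frac{4}{3}$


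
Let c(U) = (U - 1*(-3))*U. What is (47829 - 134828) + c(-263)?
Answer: -18619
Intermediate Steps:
c(U) = U*(3 + U) (c(U) = (U + 3)*U = (3 + U)*U = U*(3 + U))
(47829 - 134828) + c(-263) = (47829 - 134828) - 263*(3 - 263) = -86999 - 263*(-260) = -86999 + 68380 = -18619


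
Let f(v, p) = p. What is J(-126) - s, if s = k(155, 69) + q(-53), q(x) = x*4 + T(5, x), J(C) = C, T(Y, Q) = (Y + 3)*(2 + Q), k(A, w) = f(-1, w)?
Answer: 425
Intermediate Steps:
k(A, w) = w
T(Y, Q) = (2 + Q)*(3 + Y) (T(Y, Q) = (3 + Y)*(2 + Q) = (2 + Q)*(3 + Y))
q(x) = 16 + 12*x (q(x) = x*4 + (6 + 2*5 + 3*x + x*5) = 4*x + (6 + 10 + 3*x + 5*x) = 4*x + (16 + 8*x) = 16 + 12*x)
s = -551 (s = 69 + (16 + 12*(-53)) = 69 + (16 - 636) = 69 - 620 = -551)
J(-126) - s = -126 - 1*(-551) = -126 + 551 = 425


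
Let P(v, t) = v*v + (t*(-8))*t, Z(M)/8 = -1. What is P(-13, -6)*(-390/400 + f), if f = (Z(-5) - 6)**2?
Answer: -928319/40 ≈ -23208.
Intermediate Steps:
Z(M) = -8 (Z(M) = 8*(-1) = -8)
P(v, t) = v**2 - 8*t**2 (P(v, t) = v**2 + (-8*t)*t = v**2 - 8*t**2)
f = 196 (f = (-8 - 6)**2 = (-14)**2 = 196)
P(-13, -6)*(-390/400 + f) = ((-13)**2 - 8*(-6)**2)*(-390/400 + 196) = (169 - 8*36)*(-390*1/400 + 196) = (169 - 288)*(-39/40 + 196) = -119*7801/40 = -928319/40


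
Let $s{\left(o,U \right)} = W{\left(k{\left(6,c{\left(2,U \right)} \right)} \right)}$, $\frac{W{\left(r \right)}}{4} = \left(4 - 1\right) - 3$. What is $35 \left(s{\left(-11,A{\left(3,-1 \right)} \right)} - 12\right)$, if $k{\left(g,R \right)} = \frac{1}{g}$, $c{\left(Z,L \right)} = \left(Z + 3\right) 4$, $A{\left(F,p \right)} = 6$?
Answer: $-420$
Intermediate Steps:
$c{\left(Z,L \right)} = 12 + 4 Z$ ($c{\left(Z,L \right)} = \left(3 + Z\right) 4 = 12 + 4 Z$)
$W{\left(r \right)} = 0$ ($W{\left(r \right)} = 4 \left(\left(4 - 1\right) - 3\right) = 4 \left(3 - 3\right) = 4 \cdot 0 = 0$)
$s{\left(o,U \right)} = 0$
$35 \left(s{\left(-11,A{\left(3,-1 \right)} \right)} - 12\right) = 35 \left(0 - 12\right) = 35 \left(-12\right) = -420$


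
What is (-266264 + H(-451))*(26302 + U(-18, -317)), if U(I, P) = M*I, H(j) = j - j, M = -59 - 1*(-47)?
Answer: -7060788752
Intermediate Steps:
M = -12 (M = -59 + 47 = -12)
H(j) = 0
U(I, P) = -12*I
(-266264 + H(-451))*(26302 + U(-18, -317)) = (-266264 + 0)*(26302 - 12*(-18)) = -266264*(26302 + 216) = -266264*26518 = -7060788752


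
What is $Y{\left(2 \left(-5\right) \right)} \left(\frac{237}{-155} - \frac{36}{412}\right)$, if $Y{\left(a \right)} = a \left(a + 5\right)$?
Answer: $- \frac{258060}{3193} \approx -80.821$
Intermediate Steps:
$Y{\left(a \right)} = a \left(5 + a\right)$
$Y{\left(2 \left(-5\right) \right)} \left(\frac{237}{-155} - \frac{36}{412}\right) = 2 \left(-5\right) \left(5 + 2 \left(-5\right)\right) \left(\frac{237}{-155} - \frac{36}{412}\right) = - 10 \left(5 - 10\right) \left(237 \left(- \frac{1}{155}\right) - \frac{9}{103}\right) = \left(-10\right) \left(-5\right) \left(- \frac{237}{155} - \frac{9}{103}\right) = 50 \left(- \frac{25806}{15965}\right) = - \frac{258060}{3193}$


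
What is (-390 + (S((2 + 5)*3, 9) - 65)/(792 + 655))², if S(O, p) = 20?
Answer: 318519140625/2093809 ≈ 1.5212e+5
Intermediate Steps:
(-390 + (S((2 + 5)*3, 9) - 65)/(792 + 655))² = (-390 + (20 - 65)/(792 + 655))² = (-390 - 45/1447)² = (-564375/1447)² = 318519140625/2093809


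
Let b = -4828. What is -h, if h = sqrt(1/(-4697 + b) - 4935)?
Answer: -2*I*sqrt(4477309689)/1905 ≈ -70.25*I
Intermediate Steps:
h = 2*I*sqrt(4477309689)/1905 (h = sqrt(1/(-4697 - 4828) - 4935) = sqrt(1/(-9525) - 4935) = sqrt(-1/9525 - 4935) = sqrt(-47005876/9525) = 2*I*sqrt(4477309689)/1905 ≈ 70.25*I)
-h = -2*I*sqrt(4477309689)/1905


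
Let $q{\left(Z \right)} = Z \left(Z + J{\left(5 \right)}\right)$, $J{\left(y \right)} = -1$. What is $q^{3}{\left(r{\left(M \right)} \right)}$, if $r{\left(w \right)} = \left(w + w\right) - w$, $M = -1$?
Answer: $8$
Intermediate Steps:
$r{\left(w \right)} = w$ ($r{\left(w \right)} = 2 w - w = w$)
$q{\left(Z \right)} = Z \left(-1 + Z\right)$ ($q{\left(Z \right)} = Z \left(Z - 1\right) = Z \left(-1 + Z\right)$)
$q^{3}{\left(r{\left(M \right)} \right)} = \left(- (-1 - 1)\right)^{3} = \left(\left(-1\right) \left(-2\right)\right)^{3} = 2^{3} = 8$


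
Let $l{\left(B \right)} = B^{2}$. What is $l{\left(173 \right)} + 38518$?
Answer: $68447$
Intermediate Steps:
$l{\left(173 \right)} + 38518 = 173^{2} + 38518 = 29929 + 38518 = 68447$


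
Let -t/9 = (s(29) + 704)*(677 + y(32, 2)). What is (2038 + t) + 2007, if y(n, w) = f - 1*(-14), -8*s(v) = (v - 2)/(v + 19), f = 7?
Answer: -282754643/64 ≈ -4.4180e+6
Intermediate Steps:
s(v) = -(-2 + v)/(8*(19 + v)) (s(v) = -(v - 2)/(8*(v + 19)) = -(-2 + v)/(8*(19 + v)))
y(n, w) = 21 (y(n, w) = 7 - 1*(-14) = 7 + 14 = 21)
t = -283013523/64 (t = -9*((2 - 1*29)/(8*(19 + 29)) + 704)*(677 + 21) = -9*((⅛)*(2 - 29)/48 + 704)*698 = -9*((⅛)*(1/48)*(-27) + 704)*698 = -9*(-9/128 + 704)*698 = -810927*698/128 = -9*31445947/64 = -283013523/64 ≈ -4.4221e+6)
(2038 + t) + 2007 = (2038 - 283013523/64) + 2007 = -282883091/64 + 2007 = -282754643/64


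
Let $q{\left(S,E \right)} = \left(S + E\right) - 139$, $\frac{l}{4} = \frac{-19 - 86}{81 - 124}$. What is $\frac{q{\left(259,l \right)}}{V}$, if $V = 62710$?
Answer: $\frac{558}{269653} \approx 0.0020693$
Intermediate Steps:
$l = \frac{420}{43}$ ($l = 4 \frac{-19 - 86}{81 - 124} = 4 \left(- \frac{105}{-43}\right) = 4 \left(\left(-105\right) \left(- \frac{1}{43}\right)\right) = 4 \cdot \frac{105}{43} = \frac{420}{43} \approx 9.7674$)
$q{\left(S,E \right)} = -139 + E + S$ ($q{\left(S,E \right)} = \left(E + S\right) - 139 = -139 + E + S$)
$\frac{q{\left(259,l \right)}}{V} = \frac{-139 + \frac{420}{43} + 259}{62710} = \frac{5580}{43} \cdot \frac{1}{62710} = \frac{558}{269653}$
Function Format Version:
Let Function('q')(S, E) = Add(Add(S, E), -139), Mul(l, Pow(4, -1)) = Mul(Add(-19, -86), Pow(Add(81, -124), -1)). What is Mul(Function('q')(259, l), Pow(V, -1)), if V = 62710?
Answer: Rational(558, 269653) ≈ 0.0020693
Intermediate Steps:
l = Rational(420, 43) (l = Mul(4, Mul(Add(-19, -86), Pow(Add(81, -124), -1))) = Mul(4, Mul(-105, Pow(-43, -1))) = Mul(4, Mul(-105, Rational(-1, 43))) = Mul(4, Rational(105, 43)) = Rational(420, 43) ≈ 9.7674)
Function('q')(S, E) = Add(-139, E, S) (Function('q')(S, E) = Add(Add(E, S), -139) = Add(-139, E, S))
Mul(Function('q')(259, l), Pow(V, -1)) = Mul(Add(-139, Rational(420, 43), 259), Pow(62710, -1)) = Mul(Rational(5580, 43), Rational(1, 62710)) = Rational(558, 269653)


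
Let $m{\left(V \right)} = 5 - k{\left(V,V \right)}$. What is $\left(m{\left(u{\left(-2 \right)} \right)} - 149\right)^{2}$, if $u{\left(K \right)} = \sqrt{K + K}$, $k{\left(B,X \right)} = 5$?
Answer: $22201$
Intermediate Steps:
$u{\left(K \right)} = \sqrt{2} \sqrt{K}$ ($u{\left(K \right)} = \sqrt{2 K} = \sqrt{2} \sqrt{K}$)
$m{\left(V \right)} = 0$ ($m{\left(V \right)} = 5 - 5 = 0$)
$\left(m{\left(u{\left(-2 \right)} \right)} - 149\right)^{2} = \left(0 - 149\right)^{2} = \left(-149\right)^{2} = 22201$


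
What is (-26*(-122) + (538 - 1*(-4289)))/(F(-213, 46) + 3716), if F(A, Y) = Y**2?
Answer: 7999/5832 ≈ 1.3716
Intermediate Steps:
(-26*(-122) + (538 - 1*(-4289)))/(F(-213, 46) + 3716) = (-26*(-122) + (538 - 1*(-4289)))/(46**2 + 3716) = (3172 + (538 + 4289))/(2116 + 3716) = (3172 + 4827)/5832 = 7999*(1/5832) = 7999/5832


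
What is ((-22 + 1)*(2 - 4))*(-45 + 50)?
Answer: 210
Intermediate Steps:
((-22 + 1)*(2 - 4))*(-45 + 50) = -21*(-2)*5 = 42*5 = 210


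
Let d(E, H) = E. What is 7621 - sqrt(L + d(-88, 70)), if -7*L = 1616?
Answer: 7621 - 6*I*sqrt(434)/7 ≈ 7621.0 - 17.857*I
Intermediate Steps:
L = -1616/7 (L = -1/7*1616 = -1616/7 ≈ -230.86)
7621 - sqrt(L + d(-88, 70)) = 7621 - sqrt(-1616/7 - 88) = 7621 - sqrt(-2232/7) = 7621 - 6*I*sqrt(434)/7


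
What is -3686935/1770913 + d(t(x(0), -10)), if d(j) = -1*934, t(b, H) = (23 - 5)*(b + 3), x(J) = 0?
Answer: -1657719677/1770913 ≈ -936.08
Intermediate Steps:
t(b, H) = 54 + 18*b (t(b, H) = 18*(3 + b) = 54 + 18*b)
d(j) = -934
-3686935/1770913 + d(t(x(0), -10)) = -3686935/1770913 - 934 = -1657719677/1770913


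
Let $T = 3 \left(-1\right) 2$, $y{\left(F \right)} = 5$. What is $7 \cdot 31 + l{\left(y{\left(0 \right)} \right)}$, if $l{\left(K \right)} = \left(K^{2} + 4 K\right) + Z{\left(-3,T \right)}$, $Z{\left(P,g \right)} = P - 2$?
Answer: $257$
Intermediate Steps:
$T = -6$ ($T = \left(-3\right) 2 = -6$)
$Z{\left(P,g \right)} = -2 + P$
$l{\left(K \right)} = -5 + K^{2} + 4 K$ ($l{\left(K \right)} = \left(K^{2} + 4 K\right) - 5 = -5 + K^{2} + 4 K$)
$7 \cdot 31 + l{\left(y{\left(0 \right)} \right)} = 7 \cdot 31 + \left(-5 + 5^{2} + 4 \cdot 5\right) = 217 + \left(-5 + 25 + 20\right) = 217 + 40 = 257$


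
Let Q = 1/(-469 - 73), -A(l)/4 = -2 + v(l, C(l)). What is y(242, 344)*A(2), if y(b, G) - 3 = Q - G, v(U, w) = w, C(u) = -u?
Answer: -1478584/271 ≈ -5456.0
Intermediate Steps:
A(l) = 8 + 4*l (A(l) = -4*(-2 - l) = 8 + 4*l)
Q = -1/542 (Q = 1/(-542) = -1/542 ≈ -0.0018450)
y(b, G) = 1625/542 - G (y(b, G) = 3 + (-1/542 - G) = 1625/542 - G)
y(242, 344)*A(2) = (1625/542 - 1*344)*(8 + 4*2) = (1625/542 - 344)*(8 + 8) = -184823/542*16 = -1478584/271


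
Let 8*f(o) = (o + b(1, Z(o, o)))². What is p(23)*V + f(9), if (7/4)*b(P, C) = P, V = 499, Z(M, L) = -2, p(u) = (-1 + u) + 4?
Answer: 5090297/392 ≈ 12985.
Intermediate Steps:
p(u) = 3 + u
b(P, C) = 4*P/7
f(o) = (4/7 + o)²/8 (f(o) = (o + (4/7)*1)²/8 = (o + 4/7)²/8 = (4/7 + o)²/8)
p(23)*V + f(9) = (3 + 23)*499 + (4 + 7*9)²/392 = 26*499 + (4 + 63)²/392 = 12974 + (1/392)*67² = 12974 + (1/392)*4489 = 12974 + 4489/392 = 5090297/392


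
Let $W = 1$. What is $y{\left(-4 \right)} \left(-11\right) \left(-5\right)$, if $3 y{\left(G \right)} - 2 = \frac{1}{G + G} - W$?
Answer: $\frac{385}{24} \approx 16.042$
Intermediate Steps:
$y{\left(G \right)} = \frac{1}{3} + \frac{1}{6 G}$ ($y{\left(G \right)} = \frac{2}{3} + \frac{\frac{1}{G + G} - 1}{3} = \frac{2}{3} + \frac{\frac{1}{2 G} - 1}{3} = \frac{2}{3} + \frac{-1 + \frac{1}{2 G}}{3} = \frac{2}{3} - \left(\frac{1}{3} - \frac{1}{6 G}\right) = \frac{1}{3} + \frac{1}{6 G}$)
$y{\left(-4 \right)} \left(-11\right) \left(-5\right) = \frac{1 + 2 \left(-4\right)}{6 \left(-4\right)} \left(-11\right) \left(-5\right) = \frac{1}{6} \left(- \frac{1}{4}\right) \left(1 - 8\right) \left(-11\right) \left(-5\right) = \frac{1}{6} \left(- \frac{1}{4}\right) \left(-7\right) \left(-11\right) \left(-5\right) = \frac{7}{24} \left(-11\right) \left(-5\right) = \left(- \frac{77}{24}\right) \left(-5\right) = \frac{385}{24}$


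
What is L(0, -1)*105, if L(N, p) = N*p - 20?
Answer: -2100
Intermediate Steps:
L(N, p) = -20 + N*p
L(0, -1)*105 = (-20 + 0*(-1))*105 = (-20 + 0)*105 = -20*105 = -2100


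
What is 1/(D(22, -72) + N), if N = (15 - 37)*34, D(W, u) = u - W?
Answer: -1/842 ≈ -0.0011876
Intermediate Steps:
N = -748 (N = -22*34 = -748)
1/(D(22, -72) + N) = 1/((-72 - 1*22) - 748) = 1/((-72 - 22) - 748) = 1/(-94 - 748) = 1/(-842) = -1/842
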